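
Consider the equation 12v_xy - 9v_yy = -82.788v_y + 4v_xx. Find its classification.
Rewriting in standard form: -4v_xx + 12v_xy - 9v_yy + 82.788v_y = 0. Parabolic. (A = -4, B = 12, C = -9 gives B² - 4AC = 0.)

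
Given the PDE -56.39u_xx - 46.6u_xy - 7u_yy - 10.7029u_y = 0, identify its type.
The second-order coefficients are A = -56.39, B = -46.6, C = -7. Since B² - 4AC = 592.64 > 0, this is a hyperbolic PDE.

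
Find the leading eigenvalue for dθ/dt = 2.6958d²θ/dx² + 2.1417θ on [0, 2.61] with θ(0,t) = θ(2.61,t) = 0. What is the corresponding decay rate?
Eigenvalues: λₙ = 2.6958n²π²/2.61² - 2.1417.
First three modes:
  n=1: λ₁ = 2.6958π²/2.61² - 2.1417 ≈ 1.764
  n=2: λ₂ = 10.7832π²/2.61² - 2.1417 ≈ 13.481
  n=3: λ₃ = 24.2622π²/2.61² - 2.1417 ≈ 33.01
Since 2.6958π²/2.61² ≈ 3.906 > 2.1417, all λₙ > 0.
The n=1 mode decays slowest → dominates as t → ∞.
Asymptotic: θ ~ c₁ sin(πx/2.61) e^{-λ₁t} with decay rate λ₁ ≈ 1.764.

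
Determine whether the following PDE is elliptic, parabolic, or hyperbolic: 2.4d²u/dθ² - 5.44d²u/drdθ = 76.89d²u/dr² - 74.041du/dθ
Rewriting in standard form: -76.89d²u/dr² - 5.44d²u/drdθ + 2.4d²u/dθ² + 74.041du/dθ = 0. Coefficients: A = -76.89, B = -5.44, C = 2.4. B² - 4AC = 767.7376, which is positive, so the equation is hyperbolic.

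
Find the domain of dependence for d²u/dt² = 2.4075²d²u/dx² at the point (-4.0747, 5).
Domain of dependence: [-16.1122, 7.9628]. Signals travel at speed 2.4075, so data within |x - -4.0747| ≤ 2.4075·5 = 12.0375 can reach the point.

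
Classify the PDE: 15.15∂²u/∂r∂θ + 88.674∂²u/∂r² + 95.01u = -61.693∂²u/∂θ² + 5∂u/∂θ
Rewriting in standard form: 88.674∂²u/∂r² + 15.15∂²u/∂r∂θ + 61.693∂²u/∂θ² - 5∂u/∂θ + 95.01u = 0. A = 88.674, B = 15.15, C = 61.693. Discriminant B² - 4AC = -21652.737828. Since -21652.737828 < 0, elliptic.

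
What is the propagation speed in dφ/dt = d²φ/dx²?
Infinite. The heat equation is parabolic, not hyperbolic, so disturbances propagate instantly.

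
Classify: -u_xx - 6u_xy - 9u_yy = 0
Parabolic (discriminant = 0).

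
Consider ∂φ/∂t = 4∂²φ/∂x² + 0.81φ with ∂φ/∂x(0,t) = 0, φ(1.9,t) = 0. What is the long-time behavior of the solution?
As t → ∞, φ → 0. Diffusion dominates reaction (r=0.81 < κπ²/(4L²)≈2.73); solution decays.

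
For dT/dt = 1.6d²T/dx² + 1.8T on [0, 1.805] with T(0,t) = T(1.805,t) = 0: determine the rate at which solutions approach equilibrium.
Eigenvalues: λₙ = 1.6n²π²/1.805² - 1.8.
First three modes:
  n=1: λ₁ = 1.6π²/1.805² - 1.8 ≈ 3.047
  n=2: λ₂ = 6.4π²/1.805² - 1.8 ≈ 17.588
  n=3: λ₃ = 14.4π²/1.805² - 1.8 ≈ 41.822
Since 1.6π²/1.805² ≈ 4.847 > 1.8, all λₙ > 0.
The n=1 mode decays slowest → dominates as t → ∞.
Asymptotic: T ~ c₁ sin(πx/1.805) e^{-λ₁t} with decay rate λ₁ ≈ 3.047.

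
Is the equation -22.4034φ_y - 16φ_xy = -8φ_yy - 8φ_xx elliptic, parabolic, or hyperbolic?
Rewriting in standard form: 8φ_xx - 16φ_xy + 8φ_yy - 22.4034φ_y = 0. Computing B² - 4AC with A = 8, B = -16, C = 8: discriminant = 0 (zero). Answer: parabolic.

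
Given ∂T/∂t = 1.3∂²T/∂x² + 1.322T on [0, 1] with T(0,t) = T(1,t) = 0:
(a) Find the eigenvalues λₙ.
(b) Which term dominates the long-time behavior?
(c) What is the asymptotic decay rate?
Eigenvalues: λₙ = 1.3n²π²/1² - 1.322.
First three modes:
  n=1: λ₁ = 1.3π² - 1.322 ≈ 11.508
  n=2: λ₂ = 5.2π² - 1.322 ≈ 50
  n=3: λ₃ = 11.7π² - 1.322 ≈ 114.152
Since 1.3π² ≈ 12.83 > 1.322, all λₙ > 0.
The n=1 mode decays slowest → dominates as t → ∞.
Asymptotic: T ~ c₁ sin(πx/1) e^{-λ₁t} with decay rate λ₁ ≈ 11.508.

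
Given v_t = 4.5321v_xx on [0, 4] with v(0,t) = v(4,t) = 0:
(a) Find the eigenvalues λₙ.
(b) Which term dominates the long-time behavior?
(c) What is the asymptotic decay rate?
Eigenvalues: λₙ = 4.5321n²π²/4².
First three modes:
  n=1: λ₁ = 4.5321π²/4² ≈ 2.796
  n=2: λ₂ = 18.1284π²/4² ≈ 11.183 (4× faster decay)
  n=3: λ₃ = 40.7889π²/4² ≈ 25.161 (9× faster decay)
As t → ∞, higher modes decay exponentially faster. The n=1 mode dominates: v ~ c₁ sin(πx/4) e^{-λ₁t}.
Decay rate: λ₁ = 4.5321π²/4² ≈ 2.796.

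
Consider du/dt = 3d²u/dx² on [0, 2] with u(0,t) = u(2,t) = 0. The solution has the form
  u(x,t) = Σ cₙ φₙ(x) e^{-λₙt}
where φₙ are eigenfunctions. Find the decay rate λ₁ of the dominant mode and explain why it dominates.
Eigenvalues: λₙ = 3n²π²/2².
First three modes:
  n=1: λ₁ = 3π²/2² ≈ 7.402
  n=2: λ₂ = 12π²/2² ≈ 29.609 (4× faster decay)
  n=3: λ₃ = 27π²/2² ≈ 66.62 (9× faster decay)
As t → ∞, higher modes decay exponentially faster. The n=1 mode dominates: u ~ c₁ sin(πx/2) e^{-λ₁t}.
Decay rate: λ₁ = 3π²/2² ≈ 7.402.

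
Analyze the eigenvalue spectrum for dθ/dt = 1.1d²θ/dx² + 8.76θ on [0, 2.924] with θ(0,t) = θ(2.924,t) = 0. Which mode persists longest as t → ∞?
Eigenvalues: λₙ = 1.1n²π²/2.924² - 8.76.
First three modes:
  n=1: λ₁ = 1.1π²/2.924² - 8.76 ≈ -7.49
  n=2: λ₂ = 4.4π²/2.924² - 8.76 ≈ -3.681
  n=3: λ₃ = 9.9π²/2.924² - 8.76 ≈ 2.668
Since 1.1π²/2.924² ≈ 1.27 < 8.76, λ₁ < 0.
The n=1 mode grows fastest (−λₙ is largest for n=1) → dominates.
Asymptotic: θ ~ c₁ sin(πx/2.924) e^{7.49t} (exponential growth at rate −λ₁ ≈ 7.49).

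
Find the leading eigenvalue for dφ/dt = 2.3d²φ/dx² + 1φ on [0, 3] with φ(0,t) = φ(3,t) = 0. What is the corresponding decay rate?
Eigenvalues: λₙ = 2.3n²π²/3² - 1.
First three modes:
  n=1: λ₁ = 2.3π²/3² - 1 ≈ 1.522
  n=2: λ₂ = 9.2π²/3² - 1 ≈ 9.089
  n=3: λ₃ = 20.7π²/3² - 1 ≈ 21.7
Since 2.3π²/3² ≈ 2.522 > 1, all λₙ > 0.
The n=1 mode decays slowest → dominates as t → ∞.
Asymptotic: φ ~ c₁ sin(πx/3) e^{-λ₁t} with decay rate λ₁ ≈ 1.522.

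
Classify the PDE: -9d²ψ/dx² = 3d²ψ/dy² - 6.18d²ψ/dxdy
Rewriting in standard form: -9d²ψ/dx² + 6.18d²ψ/dxdy - 3d²ψ/dy² = 0. A = -9, B = 6.18, C = -3. Discriminant B² - 4AC = -69.8076. Since -69.8076 < 0, elliptic.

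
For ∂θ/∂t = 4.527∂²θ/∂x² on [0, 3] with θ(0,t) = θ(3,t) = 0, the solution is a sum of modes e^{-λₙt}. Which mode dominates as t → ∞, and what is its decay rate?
Eigenvalues: λₙ = 4.527n²π²/3².
First three modes:
  n=1: λ₁ = 4.527π²/3² ≈ 4.964
  n=2: λ₂ = 18.108π²/3² ≈ 19.858 (4× faster decay)
  n=3: λ₃ = 40.743π²/3² ≈ 44.68 (9× faster decay)
As t → ∞, higher modes decay exponentially faster. The n=1 mode dominates: θ ~ c₁ sin(πx/3) e^{-λ₁t}.
Decay rate: λ₁ = 4.527π²/3² ≈ 4.964.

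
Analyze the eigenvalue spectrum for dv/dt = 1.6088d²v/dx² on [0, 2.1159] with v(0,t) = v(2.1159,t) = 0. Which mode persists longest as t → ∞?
Eigenvalues: λₙ = 1.6088n²π²/2.1159².
First three modes:
  n=1: λ₁ = 1.6088π²/2.1159² ≈ 3.547
  n=2: λ₂ = 6.4352π²/2.1159² ≈ 14.186 (4× faster decay)
  n=3: λ₃ = 14.4792π²/2.1159² ≈ 31.919 (9× faster decay)
As t → ∞, higher modes decay exponentially faster. The n=1 mode dominates: v ~ c₁ sin(πx/2.1159) e^{-λ₁t}.
Decay rate: λ₁ = 1.6088π²/2.1159² ≈ 3.547.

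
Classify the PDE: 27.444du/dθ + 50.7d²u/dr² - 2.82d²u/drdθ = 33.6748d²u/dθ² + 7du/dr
Rewriting in standard form: 50.7d²u/dr² - 2.82d²u/drdθ - 33.6748d²u/dθ² - 7du/dr + 27.444du/dθ = 0. A = 50.7, B = -2.82, C = -33.6748. Discriminant B² - 4AC = 6837.20184. Since 6837.20184 > 0, hyperbolic.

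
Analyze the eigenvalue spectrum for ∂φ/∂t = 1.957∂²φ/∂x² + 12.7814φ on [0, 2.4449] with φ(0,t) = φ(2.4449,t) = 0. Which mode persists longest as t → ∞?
Eigenvalues: λₙ = 1.957n²π²/2.4449² - 12.7814.
First three modes:
  n=1: λ₁ = 1.957π²/2.4449² - 12.7814 ≈ -9.55
  n=2: λ₂ = 7.828π²/2.4449² - 12.7814 ≈ 0.144
  n=3: λ₃ = 17.613π²/2.4449² - 12.7814 ≈ 16.3
Since 1.957π²/2.4449² ≈ 3.231 < 12.7814, λ₁ < 0.
The n=1 mode grows fastest (−λₙ is largest for n=1) → dominates.
Asymptotic: φ ~ c₁ sin(πx/2.4449) e^{9.55t} (exponential growth at rate −λ₁ ≈ 9.55).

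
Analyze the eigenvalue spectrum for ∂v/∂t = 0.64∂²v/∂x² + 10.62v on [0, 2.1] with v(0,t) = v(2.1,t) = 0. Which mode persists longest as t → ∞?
Eigenvalues: λₙ = 0.64n²π²/2.1² - 10.62.
First three modes:
  n=1: λ₁ = 0.64π²/2.1² - 10.62 ≈ -9.188
  n=2: λ₂ = 2.56π²/2.1² - 10.62 ≈ -4.891
  n=3: λ₃ = 5.76π²/2.1² - 10.62 ≈ 2.271
Since 0.64π²/2.1² ≈ 1.432 < 10.62, λ₁ < 0.
The n=1 mode grows fastest (−λₙ is largest for n=1) → dominates.
Asymptotic: v ~ c₁ sin(πx/2.1) e^{9.188t} (exponential growth at rate −λ₁ ≈ 9.188).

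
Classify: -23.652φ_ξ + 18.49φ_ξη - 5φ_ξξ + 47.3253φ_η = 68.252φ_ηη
Rewriting in standard form: -5φ_ξξ + 18.49φ_ξη - 68.252φ_ηη - 23.652φ_ξ + 47.3253φ_η = 0. Elliptic (discriminant = -1023.1599).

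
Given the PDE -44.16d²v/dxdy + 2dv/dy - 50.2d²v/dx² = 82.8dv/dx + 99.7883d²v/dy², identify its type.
Rewriting in standard form: -50.2d²v/dx² - 44.16d²v/dxdy - 99.7883d²v/dy² - 82.8dv/dx + 2dv/dy = 0. The second-order coefficients are A = -50.2, B = -44.16, C = -99.7883. Since B² - 4AC = -18087.38504 < 0, this is an elliptic PDE.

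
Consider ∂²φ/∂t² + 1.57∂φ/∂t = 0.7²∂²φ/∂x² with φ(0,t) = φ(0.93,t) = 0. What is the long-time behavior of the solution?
As t → ∞, φ → 0. Damping (γ=1.57) dissipates energy; oscillations decay exponentially.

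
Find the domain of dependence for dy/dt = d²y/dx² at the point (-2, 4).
The entire real line. The heat equation has infinite propagation speed: any initial disturbance instantly affects all points (though exponentially small far away).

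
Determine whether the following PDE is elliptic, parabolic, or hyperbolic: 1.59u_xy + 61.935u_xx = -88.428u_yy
Rewriting in standard form: 61.935u_xx + 1.59u_xy + 88.428u_yy = 0. Coefficients: A = 61.935, B = 1.59, C = 88.428. B² - 4AC = -21904.62462, which is negative, so the equation is elliptic.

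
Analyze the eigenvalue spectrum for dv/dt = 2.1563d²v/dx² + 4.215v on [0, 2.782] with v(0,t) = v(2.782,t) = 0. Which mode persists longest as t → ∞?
Eigenvalues: λₙ = 2.1563n²π²/2.782² - 4.215.
First three modes:
  n=1: λ₁ = 2.1563π²/2.782² - 4.215 ≈ -1.465
  n=2: λ₂ = 8.6252π²/2.782² - 4.215 ≈ 6.784
  n=3: λ₃ = 19.4067π²/2.782² - 4.215 ≈ 20.533
Since 2.1563π²/2.782² ≈ 2.75 < 4.215, λ₁ < 0.
The n=1 mode grows fastest (−λₙ is largest for n=1) → dominates.
Asymptotic: v ~ c₁ sin(πx/2.782) e^{1.465t} (exponential growth at rate −λ₁ ≈ 1.465).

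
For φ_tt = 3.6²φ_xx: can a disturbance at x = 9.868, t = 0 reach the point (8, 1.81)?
Yes. The domain of dependence is [1.484, 14.516], and 9.868 ∈ [1.484, 14.516].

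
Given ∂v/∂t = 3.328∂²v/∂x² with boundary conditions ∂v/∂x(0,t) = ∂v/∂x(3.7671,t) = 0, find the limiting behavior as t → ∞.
v → constant (steady state). Heat is conserved (no flux at boundaries); solution approaches the spatial average.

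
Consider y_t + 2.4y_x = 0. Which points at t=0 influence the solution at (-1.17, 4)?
A single point: x = -10.77. The characteristic through (-1.17, 4) is x - 2.4t = const, so x = -1.17 - 2.4·4 = -10.77.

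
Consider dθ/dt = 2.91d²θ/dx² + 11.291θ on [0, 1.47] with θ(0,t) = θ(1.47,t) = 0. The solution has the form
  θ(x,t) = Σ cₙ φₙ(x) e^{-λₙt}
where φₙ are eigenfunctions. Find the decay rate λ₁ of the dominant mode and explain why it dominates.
Eigenvalues: λₙ = 2.91n²π²/1.47² - 11.291.
First three modes:
  n=1: λ₁ = 2.91π²/1.47² - 11.291 ≈ 2
  n=2: λ₂ = 11.64π²/1.47² - 11.291 ≈ 41.873
  n=3: λ₃ = 26.19π²/1.47² - 11.291 ≈ 108.328
Since 2.91π²/1.47² ≈ 13.291 > 11.291, all λₙ > 0.
The n=1 mode decays slowest → dominates as t → ∞.
Asymptotic: θ ~ c₁ sin(πx/1.47) e^{-λ₁t} with decay rate λ₁ ≈ 2.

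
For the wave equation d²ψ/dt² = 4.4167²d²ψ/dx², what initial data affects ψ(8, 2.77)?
Domain of dependence: [-4.234259, 20.234259]. Signals travel at speed 4.4167, so data within |x - 8| ≤ 4.4167·2.77 = 12.234259 can reach the point.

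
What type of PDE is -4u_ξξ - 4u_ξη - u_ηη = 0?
With A = -4, B = -4, C = -1, the discriminant is 0. This is a parabolic PDE.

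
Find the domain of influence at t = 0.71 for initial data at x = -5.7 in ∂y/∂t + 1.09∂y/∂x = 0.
At x = -4.9261. The characteristic carries data from (-5.7, 0) to (-4.9261, 0.71).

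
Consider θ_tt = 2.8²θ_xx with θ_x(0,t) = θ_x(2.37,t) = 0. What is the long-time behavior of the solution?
As t → ∞, θ oscillates about a mean that drifts linearly in t (generically unbounded; no decay). There is no damping, so the nonconstant modes persist as standing waves (energy conserved, no decay). But with Neumann conditions at both ends the constant mode has eigenvalue 0: the spatial mean M(t) of θ satisfies M'' = 0, so M(t) = M(0) + M'(0)·t. Unless the initial velocity has zero mean (∫θ_t(x,0)dx = 0), the solution grows linearly in t (unbounded, though not exponentially); if it does have zero mean, the solution stays bounded and simply oscillates.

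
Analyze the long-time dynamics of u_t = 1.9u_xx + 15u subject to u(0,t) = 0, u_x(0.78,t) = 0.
Long-time behavior: u grows unboundedly. Reaction dominates diffusion (r=15 > κπ²/(4L²)≈7.71); solution grows exponentially.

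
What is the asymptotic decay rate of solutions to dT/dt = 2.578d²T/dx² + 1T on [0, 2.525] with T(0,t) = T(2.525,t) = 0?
Eigenvalues: λₙ = 2.578n²π²/2.525² - 1.
First three modes:
  n=1: λ₁ = 2.578π²/2.525² - 1 ≈ 2.991
  n=2: λ₂ = 10.312π²/2.525² - 1 ≈ 14.963
  n=3: λ₃ = 23.202π²/2.525² - 1 ≈ 34.917
Since 2.578π²/2.525² ≈ 3.991 > 1, all λₙ > 0.
The n=1 mode decays slowest → dominates as t → ∞.
Asymptotic: T ~ c₁ sin(πx/2.525) e^{-λ₁t} with decay rate λ₁ ≈ 2.991.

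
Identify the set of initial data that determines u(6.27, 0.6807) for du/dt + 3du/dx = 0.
A single point: x = 4.2279. The characteristic through (6.27, 0.6807) is x - 3t = const, so x = 6.27 - 3·0.6807 = 4.2279.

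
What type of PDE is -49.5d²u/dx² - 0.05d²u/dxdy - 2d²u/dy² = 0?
With A = -49.5, B = -0.05, C = -2, the discriminant is -395.9975. This is an elliptic PDE.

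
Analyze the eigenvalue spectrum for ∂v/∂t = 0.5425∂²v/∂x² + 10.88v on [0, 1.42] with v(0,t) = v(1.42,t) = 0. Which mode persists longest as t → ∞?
Eigenvalues: λₙ = 0.5425n²π²/1.42² - 10.88.
First three modes:
  n=1: λ₁ = 0.5425π²/1.42² - 10.88 ≈ -8.225
  n=2: λ₂ = 2.17π²/1.42² - 10.88 ≈ -0.259
  n=3: λ₃ = 4.8825π²/1.42² - 10.88 ≈ 13.018
Since 0.5425π²/1.42² ≈ 2.655 < 10.88, λ₁ < 0.
The n=1 mode grows fastest (−λₙ is largest for n=1) → dominates.
Asymptotic: v ~ c₁ sin(πx/1.42) e^{8.225t} (exponential growth at rate −λ₁ ≈ 8.225).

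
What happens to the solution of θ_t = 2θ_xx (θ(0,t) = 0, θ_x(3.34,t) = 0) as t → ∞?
θ → 0. Heat escapes through the Dirichlet boundary.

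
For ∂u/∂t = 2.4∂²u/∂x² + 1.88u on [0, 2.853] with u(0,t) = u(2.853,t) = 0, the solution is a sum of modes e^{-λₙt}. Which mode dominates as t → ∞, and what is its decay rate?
Eigenvalues: λₙ = 2.4n²π²/2.853² - 1.88.
First three modes:
  n=1: λ₁ = 2.4π²/2.853² - 1.88 ≈ 1.03
  n=2: λ₂ = 9.6π²/2.853² - 1.88 ≈ 9.76
  n=3: λ₃ = 21.6π²/2.853² - 1.88 ≈ 24.311
Since 2.4π²/2.853² ≈ 2.91 > 1.88, all λₙ > 0.
The n=1 mode decays slowest → dominates as t → ∞.
Asymptotic: u ~ c₁ sin(πx/2.853) e^{-λ₁t} with decay rate λ₁ ≈ 1.03.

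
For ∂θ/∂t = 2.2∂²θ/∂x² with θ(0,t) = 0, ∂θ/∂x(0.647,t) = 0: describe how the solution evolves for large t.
θ → 0. Heat escapes through the Dirichlet boundary.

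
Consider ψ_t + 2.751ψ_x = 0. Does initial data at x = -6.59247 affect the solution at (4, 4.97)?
No. Only data at x = -9.67247 affects (4, 4.97). Advection has one-way propagation along characteristics.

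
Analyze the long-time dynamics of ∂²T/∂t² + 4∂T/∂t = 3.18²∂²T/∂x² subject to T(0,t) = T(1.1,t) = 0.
Long-time behavior: T → 0. Damping (γ=4) dissipates energy; oscillations decay exponentially.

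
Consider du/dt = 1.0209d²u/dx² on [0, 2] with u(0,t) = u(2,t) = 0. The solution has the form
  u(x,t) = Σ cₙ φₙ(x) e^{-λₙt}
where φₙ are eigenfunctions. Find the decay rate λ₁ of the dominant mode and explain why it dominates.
Eigenvalues: λₙ = 1.0209n²π²/2².
First three modes:
  n=1: λ₁ = 1.0209π²/2² ≈ 2.519
  n=2: λ₂ = 4.0836π²/2² ≈ 10.076 (4× faster decay)
  n=3: λ₃ = 9.1881π²/2² ≈ 22.671 (9× faster decay)
As t → ∞, higher modes decay exponentially faster. The n=1 mode dominates: u ~ c₁ sin(πx/2) e^{-λ₁t}.
Decay rate: λ₁ = 1.0209π²/2² ≈ 2.519.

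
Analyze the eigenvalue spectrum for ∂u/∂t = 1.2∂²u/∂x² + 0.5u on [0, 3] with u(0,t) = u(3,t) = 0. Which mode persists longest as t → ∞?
Eigenvalues: λₙ = 1.2n²π²/3² - 0.5.
First three modes:
  n=1: λ₁ = 1.2π²/3² - 0.5 ≈ 0.816
  n=2: λ₂ = 4.8π²/3² - 0.5 ≈ 4.764
  n=3: λ₃ = 10.8π²/3² - 0.5 ≈ 11.344
Since 1.2π²/3² ≈ 1.316 > 0.5, all λₙ > 0.
The n=1 mode decays slowest → dominates as t → ∞.
Asymptotic: u ~ c₁ sin(πx/3) e^{-λ₁t} with decay rate λ₁ ≈ 0.816.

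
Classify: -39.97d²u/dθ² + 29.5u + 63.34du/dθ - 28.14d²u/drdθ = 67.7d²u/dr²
Rewriting in standard form: -67.7d²u/dr² - 28.14d²u/drdθ - 39.97d²u/dθ² + 63.34du/dθ + 29.5u = 0. Elliptic (discriminant = -10032.0164).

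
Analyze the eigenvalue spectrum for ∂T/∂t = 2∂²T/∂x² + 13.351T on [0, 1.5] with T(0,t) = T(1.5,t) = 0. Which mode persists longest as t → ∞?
Eigenvalues: λₙ = 2n²π²/1.5² - 13.351.
First three modes:
  n=1: λ₁ = 2π²/1.5² - 13.351 ≈ -4.578
  n=2: λ₂ = 8π²/1.5² - 13.351 ≈ 21.741
  n=3: λ₃ = 18π²/1.5² - 13.351 ≈ 65.606
Since 2π²/1.5² ≈ 8.773 < 13.351, λ₁ < 0.
The n=1 mode grows fastest (−λₙ is largest for n=1) → dominates.
Asymptotic: T ~ c₁ sin(πx/1.5) e^{4.578t} (exponential growth at rate −λ₁ ≈ 4.578).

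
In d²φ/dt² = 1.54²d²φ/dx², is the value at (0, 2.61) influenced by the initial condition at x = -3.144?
Yes. The domain of dependence is [-4.0194, 4.0194], and -3.144 ∈ [-4.0194, 4.0194].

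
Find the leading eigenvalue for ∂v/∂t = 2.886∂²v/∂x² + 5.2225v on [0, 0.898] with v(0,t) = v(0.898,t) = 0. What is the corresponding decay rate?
Eigenvalues: λₙ = 2.886n²π²/0.898² - 5.2225.
First three modes:
  n=1: λ₁ = 2.886π²/0.898² - 5.2225 ≈ 30.099
  n=2: λ₂ = 11.544π²/0.898² - 5.2225 ≈ 136.065
  n=3: λ₃ = 25.974π²/0.898² - 5.2225 ≈ 312.674
Since 2.886π²/0.898² ≈ 35.322 > 5.2225, all λₙ > 0.
The n=1 mode decays slowest → dominates as t → ∞.
Asymptotic: v ~ c₁ sin(πx/0.898) e^{-λ₁t} with decay rate λ₁ ≈ 30.099.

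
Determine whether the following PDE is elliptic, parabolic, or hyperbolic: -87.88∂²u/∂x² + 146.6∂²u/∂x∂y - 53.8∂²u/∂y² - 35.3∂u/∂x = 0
Coefficients: A = -87.88, B = 146.6, C = -53.8. B² - 4AC = 2579.784, which is positive, so the equation is hyperbolic.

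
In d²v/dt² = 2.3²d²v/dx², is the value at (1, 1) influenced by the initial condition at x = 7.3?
No. The domain of dependence is [-1.3, 3.3], and 7.3 is outside this interval.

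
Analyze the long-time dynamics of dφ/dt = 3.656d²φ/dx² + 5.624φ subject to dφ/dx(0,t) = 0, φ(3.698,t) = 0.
Long-time behavior: φ grows unboundedly. Reaction dominates diffusion (r=5.624 > κπ²/(4L²)≈0.66); solution grows exponentially.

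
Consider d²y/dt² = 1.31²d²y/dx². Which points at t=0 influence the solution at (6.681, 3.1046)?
Domain of dependence: [2.613974, 10.748026]. Signals travel at speed 1.31, so data within |x - 6.681| ≤ 1.31·3.1046 = 4.067026 can reach the point.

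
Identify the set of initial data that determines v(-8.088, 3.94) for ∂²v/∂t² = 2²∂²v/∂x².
Domain of dependence: [-15.968, -0.208]. Signals travel at speed 2, so data within |x - -8.088| ≤ 2·3.94 = 7.88 can reach the point.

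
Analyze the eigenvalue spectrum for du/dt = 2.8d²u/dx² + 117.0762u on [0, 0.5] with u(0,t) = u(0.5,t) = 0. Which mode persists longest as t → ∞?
Eigenvalues: λₙ = 2.8n²π²/0.5² - 117.0762.
First three modes:
  n=1: λ₁ = 2.8π²/0.5² - 117.0762 ≈ -6.537
  n=2: λ₂ = 11.2π²/0.5² - 117.0762 ≈ 325.082
  n=3: λ₃ = 25.2π²/0.5² - 117.0762 ≈ 877.78
Since 2.8π²/0.5² ≈ 110.54 < 117.0762, λ₁ < 0.
The n=1 mode grows fastest (−λₙ is largest for n=1) → dominates.
Asymptotic: u ~ c₁ sin(πx/0.5) e^{6.537t} (exponential growth at rate −λ₁ ≈ 6.537).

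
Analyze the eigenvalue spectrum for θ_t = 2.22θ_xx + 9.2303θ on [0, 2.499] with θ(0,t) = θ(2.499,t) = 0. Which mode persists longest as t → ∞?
Eigenvalues: λₙ = 2.22n²π²/2.499² - 9.2303.
First three modes:
  n=1: λ₁ = 2.22π²/2.499² - 9.2303 ≈ -5.722
  n=2: λ₂ = 8.88π²/2.499² - 9.2303 ≈ 4.804
  n=3: λ₃ = 19.98π²/2.499² - 9.2303 ≈ 22.346
Since 2.22π²/2.499² ≈ 3.508 < 9.2303, λ₁ < 0.
The n=1 mode grows fastest (−λₙ is largest for n=1) → dominates.
Asymptotic: θ ~ c₁ sin(πx/2.499) e^{5.722t} (exponential growth at rate −λ₁ ≈ 5.722).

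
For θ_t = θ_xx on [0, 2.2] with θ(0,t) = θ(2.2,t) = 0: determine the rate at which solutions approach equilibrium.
Eigenvalues: λₙ = n²π²/2.2².
First three modes:
  n=1: λ₁ = π²/2.2² ≈ 2.039
  n=2: λ₂ = 4π²/2.2² ≈ 8.157 (4× faster decay)
  n=3: λ₃ = 9π²/2.2² ≈ 18.353 (9× faster decay)
As t → ∞, higher modes decay exponentially faster. The n=1 mode dominates: θ ~ c₁ sin(πx/2.2) e^{-λ₁t}.
Decay rate: λ₁ = π²/2.2² ≈ 2.039.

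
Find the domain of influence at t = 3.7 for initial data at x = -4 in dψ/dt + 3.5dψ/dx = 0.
At x = 8.95. The characteristic carries data from (-4, 0) to (8.95, 3.7).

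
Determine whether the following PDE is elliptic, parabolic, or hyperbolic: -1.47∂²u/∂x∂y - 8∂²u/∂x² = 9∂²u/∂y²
Rewriting in standard form: -8∂²u/∂x² - 1.47∂²u/∂x∂y - 9∂²u/∂y² = 0. Coefficients: A = -8, B = -1.47, C = -9. B² - 4AC = -285.8391, which is negative, so the equation is elliptic.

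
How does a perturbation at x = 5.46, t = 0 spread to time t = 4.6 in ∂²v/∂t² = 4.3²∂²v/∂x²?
Domain of influence: [-14.32, 25.24]. Data at x = 5.46 spreads outward at speed 4.3.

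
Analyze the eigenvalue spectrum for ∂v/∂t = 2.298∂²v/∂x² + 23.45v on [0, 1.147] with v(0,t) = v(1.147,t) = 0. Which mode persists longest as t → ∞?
Eigenvalues: λₙ = 2.298n²π²/1.147² - 23.45.
First three modes:
  n=1: λ₁ = 2.298π²/1.147² - 23.45 ≈ -6.211
  n=2: λ₂ = 9.192π²/1.147² - 23.45 ≈ 45.508
  n=3: λ₃ = 20.682π²/1.147² - 23.45 ≈ 131.705
Since 2.298π²/1.147² ≈ 17.239 < 23.45, λ₁ < 0.
The n=1 mode grows fastest (−λₙ is largest for n=1) → dominates.
Asymptotic: v ~ c₁ sin(πx/1.147) e^{6.211t} (exponential growth at rate −λ₁ ≈ 6.211).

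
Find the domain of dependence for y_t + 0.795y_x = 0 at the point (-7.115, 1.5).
A single point: x = -8.3075. The characteristic through (-7.115, 1.5) is x - 0.795t = const, so x = -7.115 - 0.795·1.5 = -8.3075.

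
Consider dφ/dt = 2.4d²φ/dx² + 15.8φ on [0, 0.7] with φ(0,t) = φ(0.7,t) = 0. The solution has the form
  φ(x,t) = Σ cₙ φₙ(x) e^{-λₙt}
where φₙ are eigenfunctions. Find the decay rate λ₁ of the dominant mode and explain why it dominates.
Eigenvalues: λₙ = 2.4n²π²/0.7² - 15.8.
First three modes:
  n=1: λ₁ = 2.4π²/0.7² - 15.8 ≈ 32.541
  n=2: λ₂ = 9.6π²/0.7² - 15.8 ≈ 177.564
  n=3: λ₃ = 21.6π²/0.7² - 15.8 ≈ 419.268
Since 2.4π²/0.7² ≈ 48.341 > 15.8, all λₙ > 0.
The n=1 mode decays slowest → dominates as t → ∞.
Asymptotic: φ ~ c₁ sin(πx/0.7) e^{-λ₁t} with decay rate λ₁ ≈ 32.541.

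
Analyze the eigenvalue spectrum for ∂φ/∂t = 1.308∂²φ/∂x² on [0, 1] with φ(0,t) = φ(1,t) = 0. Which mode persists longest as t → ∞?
Eigenvalues: λₙ = 1.308n²π².
First three modes:
  n=1: λ₁ = 1.308π² ≈ 12.909
  n=2: λ₂ = 5.232π² ≈ 51.638 (4× faster decay)
  n=3: λ₃ = 11.772π² ≈ 116.185 (9× faster decay)
As t → ∞, higher modes decay exponentially faster. The n=1 mode dominates: φ ~ c₁ sin(πx) e^{-λ₁t}.
Decay rate: λ₁ = 1.308π² ≈ 12.909.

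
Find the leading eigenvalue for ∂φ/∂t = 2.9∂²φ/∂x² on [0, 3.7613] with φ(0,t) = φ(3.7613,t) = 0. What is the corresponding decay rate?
Eigenvalues: λₙ = 2.9n²π²/3.7613².
First three modes:
  n=1: λ₁ = 2.9π²/3.7613² ≈ 2.023
  n=2: λ₂ = 11.6π²/3.7613² ≈ 8.092 (4× faster decay)
  n=3: λ₃ = 26.1π²/3.7613² ≈ 18.208 (9× faster decay)
As t → ∞, higher modes decay exponentially faster. The n=1 mode dominates: φ ~ c₁ sin(πx/3.7613) e^{-λ₁t}.
Decay rate: λ₁ = 2.9π²/3.7613² ≈ 2.023.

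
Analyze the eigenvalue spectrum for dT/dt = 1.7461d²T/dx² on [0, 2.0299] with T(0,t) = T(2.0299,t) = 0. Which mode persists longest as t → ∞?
Eigenvalues: λₙ = 1.7461n²π²/2.0299².
First three modes:
  n=1: λ₁ = 1.7461π²/2.0299² ≈ 4.182
  n=2: λ₂ = 6.9844π²/2.0299² ≈ 16.729 (4× faster decay)
  n=3: λ₃ = 15.7149π²/2.0299² ≈ 37.641 (9× faster decay)
As t → ∞, higher modes decay exponentially faster. The n=1 mode dominates: T ~ c₁ sin(πx/2.0299) e^{-λ₁t}.
Decay rate: λ₁ = 1.7461π²/2.0299² ≈ 4.182.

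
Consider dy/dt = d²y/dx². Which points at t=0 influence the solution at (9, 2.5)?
The entire real line. The heat equation has infinite propagation speed: any initial disturbance instantly affects all points (though exponentially small far away).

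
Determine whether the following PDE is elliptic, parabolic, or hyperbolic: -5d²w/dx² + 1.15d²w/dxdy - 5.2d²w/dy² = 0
Coefficients: A = -5, B = 1.15, C = -5.2. B² - 4AC = -102.6775, which is negative, so the equation is elliptic.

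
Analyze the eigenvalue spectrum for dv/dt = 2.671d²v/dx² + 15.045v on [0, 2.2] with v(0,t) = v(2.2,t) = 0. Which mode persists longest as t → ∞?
Eigenvalues: λₙ = 2.671n²π²/2.2² - 15.045.
First three modes:
  n=1: λ₁ = 2.671π²/2.2² - 15.045 ≈ -9.598
  n=2: λ₂ = 10.684π²/2.2² - 15.045 ≈ 6.742
  n=3: λ₃ = 24.039π²/2.2² - 15.045 ≈ 33.975
Since 2.671π²/2.2² ≈ 5.447 < 15.045, λ₁ < 0.
The n=1 mode grows fastest (−λₙ is largest for n=1) → dominates.
Asymptotic: v ~ c₁ sin(πx/2.2) e^{9.598t} (exponential growth at rate −λ₁ ≈ 9.598).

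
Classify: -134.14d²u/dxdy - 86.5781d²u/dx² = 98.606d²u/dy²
Rewriting in standard form: -86.5781d²u/dx² - 134.14d²u/dxdy - 98.606d²u/dy² = 0. Elliptic (discriminant = -16154.9409144).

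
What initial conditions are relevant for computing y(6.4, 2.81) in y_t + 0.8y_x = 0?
A single point: x = 4.152. The characteristic through (6.4, 2.81) is x - 0.8t = const, so x = 6.4 - 0.8·2.81 = 4.152.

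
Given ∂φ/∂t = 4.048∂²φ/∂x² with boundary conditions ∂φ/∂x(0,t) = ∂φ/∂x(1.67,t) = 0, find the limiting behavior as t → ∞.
φ → constant (steady state). Heat is conserved (no flux at boundaries); solution approaches the spatial average.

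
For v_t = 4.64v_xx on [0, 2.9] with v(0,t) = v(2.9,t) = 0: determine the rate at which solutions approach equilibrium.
Eigenvalues: λₙ = 4.64n²π²/2.9².
First three modes:
  n=1: λ₁ = 4.64π²/2.9² ≈ 5.445
  n=2: λ₂ = 18.56π²/2.9² ≈ 21.781 (4× faster decay)
  n=3: λ₃ = 41.76π²/2.9² ≈ 49.008 (9× faster decay)
As t → ∞, higher modes decay exponentially faster. The n=1 mode dominates: v ~ c₁ sin(πx/2.9) e^{-λ₁t}.
Decay rate: λ₁ = 4.64π²/2.9² ≈ 5.445.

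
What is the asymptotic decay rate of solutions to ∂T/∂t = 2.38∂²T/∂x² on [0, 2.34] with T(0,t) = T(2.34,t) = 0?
Eigenvalues: λₙ = 2.38n²π²/2.34².
First three modes:
  n=1: λ₁ = 2.38π²/2.34² ≈ 4.29
  n=2: λ₂ = 9.52π²/2.34² ≈ 17.16 (4× faster decay)
  n=3: λ₃ = 21.42π²/2.34² ≈ 38.609 (9× faster decay)
As t → ∞, higher modes decay exponentially faster. The n=1 mode dominates: T ~ c₁ sin(πx/2.34) e^{-λ₁t}.
Decay rate: λ₁ = 2.38π²/2.34² ≈ 4.29.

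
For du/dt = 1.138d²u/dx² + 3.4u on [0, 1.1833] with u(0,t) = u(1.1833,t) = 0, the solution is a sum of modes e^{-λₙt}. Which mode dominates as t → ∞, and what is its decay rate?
Eigenvalues: λₙ = 1.138n²π²/1.1833² - 3.4.
First three modes:
  n=1: λ₁ = 1.138π²/1.1833² - 3.4 ≈ 4.621
  n=2: λ₂ = 4.552π²/1.1833² - 3.4 ≈ 28.686
  n=3: λ₃ = 10.242π²/1.1833² - 3.4 ≈ 68.793
Since 1.138π²/1.1833² ≈ 8.021 > 3.4, all λₙ > 0.
The n=1 mode decays slowest → dominates as t → ∞.
Asymptotic: u ~ c₁ sin(πx/1.1833) e^{-λ₁t} with decay rate λ₁ ≈ 4.621.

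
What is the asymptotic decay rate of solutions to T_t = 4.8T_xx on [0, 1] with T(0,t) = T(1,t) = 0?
Eigenvalues: λₙ = 4.8n²π².
First three modes:
  n=1: λ₁ = 4.8π² ≈ 47.374
  n=2: λ₂ = 19.2π² ≈ 189.496 (4× faster decay)
  n=3: λ₃ = 43.2π² ≈ 426.367 (9× faster decay)
As t → ∞, higher modes decay exponentially faster. The n=1 mode dominates: T ~ c₁ sin(πx) e^{-λ₁t}.
Decay rate: λ₁ = 4.8π² ≈ 47.374.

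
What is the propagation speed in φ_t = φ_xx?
Infinite. The heat equation is parabolic, not hyperbolic, so disturbances propagate instantly.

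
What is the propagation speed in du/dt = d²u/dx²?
Infinite. The heat equation is parabolic, not hyperbolic, so disturbances propagate instantly.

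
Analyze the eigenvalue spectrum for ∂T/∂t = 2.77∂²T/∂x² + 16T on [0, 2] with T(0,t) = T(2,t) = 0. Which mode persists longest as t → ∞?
Eigenvalues: λₙ = 2.77n²π²/2² - 16.
First three modes:
  n=1: λ₁ = 2.77π²/2² - 16 ≈ -9.165
  n=2: λ₂ = 11.08π²/2² - 16 ≈ 11.339
  n=3: λ₃ = 24.93π²/2² - 16 ≈ 45.512
Since 2.77π²/2² ≈ 6.835 < 16, λ₁ < 0.
The n=1 mode grows fastest (−λₙ is largest for n=1) → dominates.
Asymptotic: T ~ c₁ sin(πx/2) e^{9.165t} (exponential growth at rate −λ₁ ≈ 9.165).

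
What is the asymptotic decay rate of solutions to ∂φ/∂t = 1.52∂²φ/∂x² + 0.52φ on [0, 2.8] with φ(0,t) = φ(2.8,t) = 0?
Eigenvalues: λₙ = 1.52n²π²/2.8² - 0.52.
First three modes:
  n=1: λ₁ = 1.52π²/2.8² - 0.52 ≈ 1.393
  n=2: λ₂ = 6.08π²/2.8² - 0.52 ≈ 7.134
  n=3: λ₃ = 13.68π²/2.8² - 0.52 ≈ 16.701
Since 1.52π²/2.8² ≈ 1.913 > 0.52, all λₙ > 0.
The n=1 mode decays slowest → dominates as t → ∞.
Asymptotic: φ ~ c₁ sin(πx/2.8) e^{-λ₁t} with decay rate λ₁ ≈ 1.393.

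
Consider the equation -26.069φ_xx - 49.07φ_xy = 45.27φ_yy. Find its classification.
Rewriting in standard form: -26.069φ_xx - 49.07φ_xy - 45.27φ_yy = 0. Elliptic. (A = -26.069, B = -49.07, C = -45.27 gives B² - 4AC = -2312.70962.)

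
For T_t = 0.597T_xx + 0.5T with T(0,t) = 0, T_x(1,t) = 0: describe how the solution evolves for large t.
T → 0. Diffusion dominates reaction (r=0.5 < κπ²/(4L²)≈1.47); solution decays.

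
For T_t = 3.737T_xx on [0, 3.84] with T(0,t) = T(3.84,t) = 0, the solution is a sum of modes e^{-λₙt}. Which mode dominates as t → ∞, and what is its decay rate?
Eigenvalues: λₙ = 3.737n²π²/3.84².
First three modes:
  n=1: λ₁ = 3.737π²/3.84² ≈ 2.501
  n=2: λ₂ = 14.948π²/3.84² ≈ 10.005 (4× faster decay)
  n=3: λ₃ = 33.633π²/3.84² ≈ 22.511 (9× faster decay)
As t → ∞, higher modes decay exponentially faster. The n=1 mode dominates: T ~ c₁ sin(πx/3.84) e^{-λ₁t}.
Decay rate: λ₁ = 3.737π²/3.84² ≈ 2.501.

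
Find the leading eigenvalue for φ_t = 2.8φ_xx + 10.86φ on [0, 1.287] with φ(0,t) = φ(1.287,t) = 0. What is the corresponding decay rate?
Eigenvalues: λₙ = 2.8n²π²/1.287² - 10.86.
First three modes:
  n=1: λ₁ = 2.8π²/1.287² - 10.86 ≈ 5.824
  n=2: λ₂ = 11.2π²/1.287² - 10.86 ≈ 55.876
  n=3: λ₃ = 25.2π²/1.287² - 10.86 ≈ 139.296
Since 2.8π²/1.287² ≈ 16.684 > 10.86, all λₙ > 0.
The n=1 mode decays slowest → dominates as t → ∞.
Asymptotic: φ ~ c₁ sin(πx/1.287) e^{-λ₁t} with decay rate λ₁ ≈ 5.824.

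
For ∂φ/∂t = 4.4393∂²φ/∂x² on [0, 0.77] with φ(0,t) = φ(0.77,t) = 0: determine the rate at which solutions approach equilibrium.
Eigenvalues: λₙ = 4.4393n²π²/0.77².
First three modes:
  n=1: λ₁ = 4.4393π²/0.77² ≈ 73.898
  n=2: λ₂ = 17.7572π²/0.77² ≈ 295.592 (4× faster decay)
  n=3: λ₃ = 39.9537π²/0.77² ≈ 665.082 (9× faster decay)
As t → ∞, higher modes decay exponentially faster. The n=1 mode dominates: φ ~ c₁ sin(πx/0.77) e^{-λ₁t}.
Decay rate: λ₁ = 4.4393π²/0.77² ≈ 73.898.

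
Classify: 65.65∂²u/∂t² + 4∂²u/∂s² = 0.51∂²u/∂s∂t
Rewriting in standard form: 4∂²u/∂s² - 0.51∂²u/∂s∂t + 65.65∂²u/∂t² = 0. Elliptic (discriminant = -1050.1399).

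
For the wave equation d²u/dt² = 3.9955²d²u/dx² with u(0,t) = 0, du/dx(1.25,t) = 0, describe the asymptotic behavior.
u oscillates (no decay). Energy is conserved; the solution oscillates indefinitely as standing waves.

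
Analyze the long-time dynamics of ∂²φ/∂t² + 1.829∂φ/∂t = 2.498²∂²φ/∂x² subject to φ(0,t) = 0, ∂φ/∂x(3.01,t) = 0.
Long-time behavior: φ → 0. Damping (γ=1.829) dissipates energy; oscillations decay exponentially.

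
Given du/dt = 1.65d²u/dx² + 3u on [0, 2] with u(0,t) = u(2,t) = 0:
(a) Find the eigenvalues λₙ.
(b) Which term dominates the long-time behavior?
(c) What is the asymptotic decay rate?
Eigenvalues: λₙ = 1.65n²π²/2² - 3.
First three modes:
  n=1: λ₁ = 1.65π²/2² - 3 ≈ 1.071
  n=2: λ₂ = 6.6π²/2² - 3 ≈ 13.285
  n=3: λ₃ = 14.85π²/2² - 3 ≈ 33.641
Since 1.65π²/2² ≈ 4.071 > 3, all λₙ > 0.
The n=1 mode decays slowest → dominates as t → ∞.
Asymptotic: u ~ c₁ sin(πx/2) e^{-λ₁t} with decay rate λ₁ ≈ 1.071.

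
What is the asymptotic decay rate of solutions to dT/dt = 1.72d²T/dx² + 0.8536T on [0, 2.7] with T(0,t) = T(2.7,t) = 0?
Eigenvalues: λₙ = 1.72n²π²/2.7² - 0.8536.
First three modes:
  n=1: λ₁ = 1.72π²/2.7² - 0.8536 ≈ 1.475
  n=2: λ₂ = 6.88π²/2.7² - 0.8536 ≈ 8.461
  n=3: λ₃ = 15.48π²/2.7² - 0.8536 ≈ 20.104
Since 1.72π²/2.7² ≈ 2.329 > 0.8536, all λₙ > 0.
The n=1 mode decays slowest → dominates as t → ∞.
Asymptotic: T ~ c₁ sin(πx/2.7) e^{-λ₁t} with decay rate λ₁ ≈ 1.475.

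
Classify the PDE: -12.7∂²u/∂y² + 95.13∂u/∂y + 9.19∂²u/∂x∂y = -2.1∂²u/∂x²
Rewriting in standard form: 2.1∂²u/∂x² + 9.19∂²u/∂x∂y - 12.7∂²u/∂y² + 95.13∂u/∂y = 0. A = 2.1, B = 9.19, C = -12.7. Discriminant B² - 4AC = 191.1361. Since 191.1361 > 0, hyperbolic.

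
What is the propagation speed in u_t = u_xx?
Infinite. The heat equation is parabolic, not hyperbolic, so disturbances propagate instantly.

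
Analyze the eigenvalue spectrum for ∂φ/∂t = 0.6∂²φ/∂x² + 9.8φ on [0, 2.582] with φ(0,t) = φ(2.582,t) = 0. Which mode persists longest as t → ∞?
Eigenvalues: λₙ = 0.6n²π²/2.582² - 9.8.
First three modes:
  n=1: λ₁ = 0.6π²/2.582² - 9.8 ≈ -8.912
  n=2: λ₂ = 2.4π²/2.582² - 9.8 ≈ -6.247
  n=3: λ₃ = 5.4π²/2.582² - 9.8 ≈ -1.806
Since 0.6π²/2.582² ≈ 0.888 < 9.8, λ₁ < 0.
The n=1 mode grows fastest (−λₙ is largest for n=1) → dominates.
Asymptotic: φ ~ c₁ sin(πx/2.582) e^{8.912t} (exponential growth at rate −λ₁ ≈ 8.912).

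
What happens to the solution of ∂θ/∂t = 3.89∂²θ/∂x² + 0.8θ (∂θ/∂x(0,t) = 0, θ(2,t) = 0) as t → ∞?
θ → 0. Diffusion dominates reaction (r=0.8 < κπ²/(4L²)≈2.4); solution decays.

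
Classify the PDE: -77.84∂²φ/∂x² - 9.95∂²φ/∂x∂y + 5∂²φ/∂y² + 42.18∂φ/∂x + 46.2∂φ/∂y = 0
A = -77.84, B = -9.95, C = 5. Discriminant B² - 4AC = 1655.8025. Since 1655.8025 > 0, hyperbolic.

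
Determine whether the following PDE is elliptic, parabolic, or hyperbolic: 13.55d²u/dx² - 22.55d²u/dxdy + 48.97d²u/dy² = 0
Coefficients: A = 13.55, B = -22.55, C = 48.97. B² - 4AC = -2145.6715, which is negative, so the equation is elliptic.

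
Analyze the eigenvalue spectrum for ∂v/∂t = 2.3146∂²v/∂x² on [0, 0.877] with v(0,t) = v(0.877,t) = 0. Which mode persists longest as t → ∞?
Eigenvalues: λₙ = 2.3146n²π²/0.877².
First three modes:
  n=1: λ₁ = 2.3146π²/0.877² ≈ 29.701
  n=2: λ₂ = 9.2584π²/0.877² ≈ 118.805 (4× faster decay)
  n=3: λ₃ = 20.8314π²/0.877² ≈ 267.312 (9× faster decay)
As t → ∞, higher modes decay exponentially faster. The n=1 mode dominates: v ~ c₁ sin(πx/0.877) e^{-λ₁t}.
Decay rate: λ₁ = 2.3146π²/0.877² ≈ 29.701.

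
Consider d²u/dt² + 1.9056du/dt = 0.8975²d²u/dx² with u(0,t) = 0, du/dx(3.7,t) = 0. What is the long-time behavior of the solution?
As t → ∞, u → 0. Damping (γ=1.9056) dissipates energy; oscillations decay exponentially.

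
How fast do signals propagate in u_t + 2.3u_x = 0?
Speed = 2.3. Information travels along x - 2.3t = const (rightward).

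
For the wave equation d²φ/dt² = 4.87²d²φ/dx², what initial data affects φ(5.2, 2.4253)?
Domain of dependence: [-6.611211, 17.011211]. Signals travel at speed 4.87, so data within |x - 5.2| ≤ 4.87·2.4253 = 11.811211 can reach the point.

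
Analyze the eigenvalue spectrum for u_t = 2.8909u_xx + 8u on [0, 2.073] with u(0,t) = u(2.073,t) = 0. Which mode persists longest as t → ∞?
Eigenvalues: λₙ = 2.8909n²π²/2.073² - 8.
First three modes:
  n=1: λ₁ = 2.8909π²/2.073² - 8 ≈ -1.361
  n=2: λ₂ = 11.5636π²/2.073² - 8 ≈ 18.558
  n=3: λ₃ = 26.0181π²/2.073² - 8 ≈ 51.755
Since 2.8909π²/2.073² ≈ 6.639 < 8, λ₁ < 0.
The n=1 mode grows fastest (−λₙ is largest for n=1) → dominates.
Asymptotic: u ~ c₁ sin(πx/2.073) e^{1.361t} (exponential growth at rate −λ₁ ≈ 1.361).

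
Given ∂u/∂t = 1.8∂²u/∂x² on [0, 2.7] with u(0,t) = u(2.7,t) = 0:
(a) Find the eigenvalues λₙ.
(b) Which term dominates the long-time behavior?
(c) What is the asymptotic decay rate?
Eigenvalues: λₙ = 1.8n²π²/2.7².
First three modes:
  n=1: λ₁ = 1.8π²/2.7² ≈ 2.437
  n=2: λ₂ = 7.2π²/2.7² ≈ 9.748 (4× faster decay)
  n=3: λ₃ = 16.2π²/2.7² ≈ 21.932 (9× faster decay)
As t → ∞, higher modes decay exponentially faster. The n=1 mode dominates: u ~ c₁ sin(πx/2.7) e^{-λ₁t}.
Decay rate: λ₁ = 1.8π²/2.7² ≈ 2.437.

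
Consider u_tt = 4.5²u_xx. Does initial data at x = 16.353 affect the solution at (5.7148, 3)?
Yes. The domain of dependence is [-7.7852, 19.2148], and 16.353 ∈ [-7.7852, 19.2148].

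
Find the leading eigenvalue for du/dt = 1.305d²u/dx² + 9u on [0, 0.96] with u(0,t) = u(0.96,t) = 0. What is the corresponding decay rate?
Eigenvalues: λₙ = 1.305n²π²/0.96² - 9.
First three modes:
  n=1: λ₁ = 1.305π²/0.96² - 9 ≈ 4.976
  n=2: λ₂ = 5.22π²/0.96² - 9 ≈ 46.902
  n=3: λ₃ = 11.745π²/0.96² - 9 ≈ 116.78
Since 1.305π²/0.96² ≈ 13.976 > 9, all λₙ > 0.
The n=1 mode decays slowest → dominates as t → ∞.
Asymptotic: u ~ c₁ sin(πx/0.96) e^{-λ₁t} with decay rate λ₁ ≈ 4.976.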